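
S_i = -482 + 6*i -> [-482, -476, -470, -464, -458]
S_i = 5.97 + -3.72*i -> [5.97, 2.25, -1.47, -5.19, -8.91]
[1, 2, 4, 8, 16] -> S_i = 1*2^i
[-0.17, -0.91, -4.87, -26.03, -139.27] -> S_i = -0.17*5.35^i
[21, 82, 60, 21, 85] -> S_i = Random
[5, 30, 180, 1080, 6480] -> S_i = 5*6^i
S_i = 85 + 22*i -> [85, 107, 129, 151, 173]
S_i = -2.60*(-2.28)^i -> [-2.6, 5.93, -13.52, 30.82, -70.26]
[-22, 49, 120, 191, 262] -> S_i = -22 + 71*i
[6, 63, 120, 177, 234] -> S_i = 6 + 57*i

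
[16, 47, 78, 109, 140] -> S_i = 16 + 31*i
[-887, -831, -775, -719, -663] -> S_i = -887 + 56*i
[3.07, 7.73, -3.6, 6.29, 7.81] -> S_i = Random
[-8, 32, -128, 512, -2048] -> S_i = -8*-4^i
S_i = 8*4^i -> [8, 32, 128, 512, 2048]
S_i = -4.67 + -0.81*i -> [-4.67, -5.48, -6.29, -7.1, -7.91]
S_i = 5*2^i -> [5, 10, 20, 40, 80]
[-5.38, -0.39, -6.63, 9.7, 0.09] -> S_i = Random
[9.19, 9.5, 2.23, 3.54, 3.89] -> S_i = Random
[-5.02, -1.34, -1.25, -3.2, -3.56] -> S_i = Random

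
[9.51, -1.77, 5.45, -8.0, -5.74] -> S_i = Random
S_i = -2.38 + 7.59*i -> [-2.38, 5.21, 12.8, 20.39, 27.98]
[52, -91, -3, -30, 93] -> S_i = Random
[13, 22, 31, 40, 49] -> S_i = 13 + 9*i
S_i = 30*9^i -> [30, 270, 2430, 21870, 196830]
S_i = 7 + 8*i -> [7, 15, 23, 31, 39]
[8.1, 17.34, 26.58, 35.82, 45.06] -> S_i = 8.10 + 9.24*i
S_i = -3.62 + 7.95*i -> [-3.62, 4.33, 12.28, 20.23, 28.18]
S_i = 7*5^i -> [7, 35, 175, 875, 4375]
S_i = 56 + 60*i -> [56, 116, 176, 236, 296]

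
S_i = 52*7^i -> [52, 364, 2548, 17836, 124852]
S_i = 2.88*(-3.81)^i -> [2.88, -10.97, 41.81, -159.28, 606.87]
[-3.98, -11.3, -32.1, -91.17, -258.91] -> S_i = -3.98*2.84^i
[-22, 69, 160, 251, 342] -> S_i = -22 + 91*i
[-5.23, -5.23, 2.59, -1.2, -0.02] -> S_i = Random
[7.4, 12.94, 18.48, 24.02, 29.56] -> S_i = 7.40 + 5.54*i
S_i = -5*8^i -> [-5, -40, -320, -2560, -20480]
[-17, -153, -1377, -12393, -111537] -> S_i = -17*9^i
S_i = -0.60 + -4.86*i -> [-0.6, -5.46, -10.32, -15.18, -20.04]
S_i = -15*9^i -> [-15, -135, -1215, -10935, -98415]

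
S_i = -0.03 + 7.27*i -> [-0.03, 7.24, 14.51, 21.78, 29.05]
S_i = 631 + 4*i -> [631, 635, 639, 643, 647]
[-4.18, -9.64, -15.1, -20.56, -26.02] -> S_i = -4.18 + -5.46*i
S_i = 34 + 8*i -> [34, 42, 50, 58, 66]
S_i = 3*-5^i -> [3, -15, 75, -375, 1875]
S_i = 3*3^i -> [3, 9, 27, 81, 243]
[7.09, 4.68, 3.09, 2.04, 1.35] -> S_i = 7.09*0.66^i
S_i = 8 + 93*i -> [8, 101, 194, 287, 380]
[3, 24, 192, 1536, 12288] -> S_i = 3*8^i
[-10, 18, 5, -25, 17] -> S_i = Random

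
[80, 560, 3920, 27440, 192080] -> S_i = 80*7^i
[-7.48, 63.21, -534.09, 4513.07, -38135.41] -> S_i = -7.48*(-8.45)^i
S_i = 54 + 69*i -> [54, 123, 192, 261, 330]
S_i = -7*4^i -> [-7, -28, -112, -448, -1792]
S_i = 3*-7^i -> [3, -21, 147, -1029, 7203]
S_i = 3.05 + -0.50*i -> [3.05, 2.55, 2.05, 1.55, 1.05]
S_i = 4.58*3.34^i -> [4.58, 15.3, 51.09, 170.65, 569.97]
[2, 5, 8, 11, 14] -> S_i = 2 + 3*i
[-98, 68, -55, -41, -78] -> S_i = Random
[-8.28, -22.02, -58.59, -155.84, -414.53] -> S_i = -8.28*2.66^i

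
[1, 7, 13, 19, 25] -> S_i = 1 + 6*i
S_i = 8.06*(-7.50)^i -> [8.06, -60.45, 453.38, -3400.31, 25502.34]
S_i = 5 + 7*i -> [5, 12, 19, 26, 33]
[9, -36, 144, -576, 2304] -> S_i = 9*-4^i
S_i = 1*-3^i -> [1, -3, 9, -27, 81]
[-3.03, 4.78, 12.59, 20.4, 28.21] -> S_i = -3.03 + 7.81*i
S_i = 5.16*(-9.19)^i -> [5.16, -47.42, 435.79, -4004.94, 36805.42]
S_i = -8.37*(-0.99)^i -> [-8.37, 8.29, -8.2, 8.12, -8.04]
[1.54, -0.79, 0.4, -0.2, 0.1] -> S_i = 1.54*(-0.51)^i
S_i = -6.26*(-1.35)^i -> [-6.26, 8.45, -11.41, 15.4, -20.79]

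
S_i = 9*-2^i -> [9, -18, 36, -72, 144]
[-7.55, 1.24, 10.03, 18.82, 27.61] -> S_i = -7.55 + 8.79*i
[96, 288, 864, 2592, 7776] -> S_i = 96*3^i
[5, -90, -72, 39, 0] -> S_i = Random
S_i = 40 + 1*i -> [40, 41, 42, 43, 44]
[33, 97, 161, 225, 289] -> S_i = 33 + 64*i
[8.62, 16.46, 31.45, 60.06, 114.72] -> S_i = 8.62*1.91^i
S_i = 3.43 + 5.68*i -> [3.43, 9.11, 14.79, 20.47, 26.15]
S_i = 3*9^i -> [3, 27, 243, 2187, 19683]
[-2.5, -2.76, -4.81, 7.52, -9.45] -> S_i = Random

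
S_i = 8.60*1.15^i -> [8.6, 9.89, 11.37, 13.08, 15.04]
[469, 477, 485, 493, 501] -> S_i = 469 + 8*i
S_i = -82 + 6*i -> [-82, -76, -70, -64, -58]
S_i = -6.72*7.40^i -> [-6.72, -49.73, -367.99, -2723.11, -20150.98]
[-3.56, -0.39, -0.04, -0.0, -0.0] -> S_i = -3.56*0.11^i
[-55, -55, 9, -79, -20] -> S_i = Random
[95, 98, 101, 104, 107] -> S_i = 95 + 3*i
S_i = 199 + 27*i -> [199, 226, 253, 280, 307]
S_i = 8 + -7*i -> [8, 1, -6, -13, -20]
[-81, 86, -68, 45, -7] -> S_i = Random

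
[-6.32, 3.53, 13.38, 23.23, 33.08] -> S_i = -6.32 + 9.85*i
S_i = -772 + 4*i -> [-772, -768, -764, -760, -756]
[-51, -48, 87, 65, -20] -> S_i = Random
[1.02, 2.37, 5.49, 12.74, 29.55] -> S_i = 1.02*2.32^i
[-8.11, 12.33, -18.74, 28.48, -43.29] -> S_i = -8.11*(-1.52)^i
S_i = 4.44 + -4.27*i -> [4.44, 0.17, -4.1, -8.37, -12.64]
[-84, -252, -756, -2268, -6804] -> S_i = -84*3^i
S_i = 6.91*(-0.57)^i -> [6.91, -3.94, 2.25, -1.28, 0.73]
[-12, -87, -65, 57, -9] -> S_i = Random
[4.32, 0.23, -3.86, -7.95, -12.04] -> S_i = 4.32 + -4.09*i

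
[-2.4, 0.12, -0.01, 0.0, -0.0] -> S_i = -2.40*(-0.05)^i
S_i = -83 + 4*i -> [-83, -79, -75, -71, -67]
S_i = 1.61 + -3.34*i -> [1.61, -1.73, -5.07, -8.41, -11.75]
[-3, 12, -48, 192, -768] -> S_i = -3*-4^i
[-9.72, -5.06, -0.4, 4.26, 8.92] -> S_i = -9.72 + 4.66*i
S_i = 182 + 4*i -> [182, 186, 190, 194, 198]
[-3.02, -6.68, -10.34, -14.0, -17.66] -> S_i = -3.02 + -3.66*i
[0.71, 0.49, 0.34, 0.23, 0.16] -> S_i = 0.71*0.69^i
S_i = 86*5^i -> [86, 430, 2150, 10750, 53750]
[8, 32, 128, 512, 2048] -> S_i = 8*4^i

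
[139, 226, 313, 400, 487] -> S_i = 139 + 87*i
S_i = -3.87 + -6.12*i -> [-3.87, -9.99, -16.11, -22.23, -28.35]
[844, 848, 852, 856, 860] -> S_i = 844 + 4*i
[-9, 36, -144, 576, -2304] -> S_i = -9*-4^i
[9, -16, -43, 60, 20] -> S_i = Random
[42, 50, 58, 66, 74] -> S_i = 42 + 8*i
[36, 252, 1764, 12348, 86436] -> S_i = 36*7^i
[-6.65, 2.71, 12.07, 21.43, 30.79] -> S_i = -6.65 + 9.36*i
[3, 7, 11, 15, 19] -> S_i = 3 + 4*i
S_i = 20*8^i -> [20, 160, 1280, 10240, 81920]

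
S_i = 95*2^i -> [95, 190, 380, 760, 1520]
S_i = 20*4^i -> [20, 80, 320, 1280, 5120]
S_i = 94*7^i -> [94, 658, 4606, 32242, 225694]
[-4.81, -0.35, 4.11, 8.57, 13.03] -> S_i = -4.81 + 4.46*i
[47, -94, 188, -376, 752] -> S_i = 47*-2^i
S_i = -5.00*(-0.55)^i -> [-5.0, 2.75, -1.51, 0.83, -0.46]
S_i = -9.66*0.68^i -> [-9.66, -6.57, -4.47, -3.04, -2.07]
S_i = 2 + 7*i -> [2, 9, 16, 23, 30]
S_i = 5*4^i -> [5, 20, 80, 320, 1280]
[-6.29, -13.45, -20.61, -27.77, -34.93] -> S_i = -6.29 + -7.16*i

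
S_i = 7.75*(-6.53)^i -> [7.75, -50.61, 330.47, -2157.95, 14091.41]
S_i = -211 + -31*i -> [-211, -242, -273, -304, -335]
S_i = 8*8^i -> [8, 64, 512, 4096, 32768]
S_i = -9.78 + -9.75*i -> [-9.78, -19.53, -29.28, -39.03, -48.78]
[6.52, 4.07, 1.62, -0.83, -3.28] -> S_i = 6.52 + -2.45*i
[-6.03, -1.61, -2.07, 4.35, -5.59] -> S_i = Random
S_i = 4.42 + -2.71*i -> [4.42, 1.71, -1.0, -3.71, -6.42]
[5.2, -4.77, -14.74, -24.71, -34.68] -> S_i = 5.20 + -9.97*i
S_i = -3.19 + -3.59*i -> [-3.19, -6.78, -10.37, -13.96, -17.55]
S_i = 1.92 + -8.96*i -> [1.92, -7.04, -16.0, -24.96, -33.92]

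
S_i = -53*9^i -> [-53, -477, -4293, -38637, -347733]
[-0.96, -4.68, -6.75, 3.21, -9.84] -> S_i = Random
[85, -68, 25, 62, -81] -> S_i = Random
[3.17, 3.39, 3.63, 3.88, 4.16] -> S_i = 3.17*1.07^i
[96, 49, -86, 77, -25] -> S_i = Random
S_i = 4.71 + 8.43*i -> [4.71, 13.14, 21.57, 30.0, 38.43]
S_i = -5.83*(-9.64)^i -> [-5.83, 56.2, -541.78, 5222.76, -50347.36]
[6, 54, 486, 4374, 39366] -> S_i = 6*9^i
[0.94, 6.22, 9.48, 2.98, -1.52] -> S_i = Random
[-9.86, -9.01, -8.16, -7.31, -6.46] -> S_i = -9.86 + 0.85*i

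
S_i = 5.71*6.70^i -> [5.71, 38.26, 256.32, 1717.36, 11506.29]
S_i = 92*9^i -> [92, 828, 7452, 67068, 603612]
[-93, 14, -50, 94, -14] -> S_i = Random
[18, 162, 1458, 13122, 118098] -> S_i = 18*9^i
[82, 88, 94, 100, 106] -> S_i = 82 + 6*i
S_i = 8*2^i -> [8, 16, 32, 64, 128]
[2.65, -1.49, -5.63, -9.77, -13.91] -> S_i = 2.65 + -4.14*i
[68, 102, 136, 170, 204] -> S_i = 68 + 34*i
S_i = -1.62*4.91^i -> [-1.62, -7.95, -39.06, -191.76, -941.54]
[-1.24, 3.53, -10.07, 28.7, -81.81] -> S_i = -1.24*(-2.85)^i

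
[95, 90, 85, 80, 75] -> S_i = 95 + -5*i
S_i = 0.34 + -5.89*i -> [0.34, -5.55, -11.44, -17.33, -23.22]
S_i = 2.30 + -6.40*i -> [2.3, -4.1, -10.5, -16.9, -23.3]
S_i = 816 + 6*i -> [816, 822, 828, 834, 840]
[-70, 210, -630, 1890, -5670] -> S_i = -70*-3^i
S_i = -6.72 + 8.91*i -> [-6.72, 2.19, 11.1, 20.01, 28.92]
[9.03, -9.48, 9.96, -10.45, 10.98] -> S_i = 9.03*(-1.05)^i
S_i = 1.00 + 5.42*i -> [1.0, 6.42, 11.84, 17.26, 22.68]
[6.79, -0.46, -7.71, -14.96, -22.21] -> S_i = 6.79 + -7.25*i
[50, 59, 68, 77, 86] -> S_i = 50 + 9*i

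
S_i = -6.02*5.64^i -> [-6.02, -33.95, -191.49, -1080.02, -6091.34]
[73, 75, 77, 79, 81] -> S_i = 73 + 2*i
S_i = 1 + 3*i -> [1, 4, 7, 10, 13]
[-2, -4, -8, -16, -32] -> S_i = -2*2^i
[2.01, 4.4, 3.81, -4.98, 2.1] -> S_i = Random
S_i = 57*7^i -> [57, 399, 2793, 19551, 136857]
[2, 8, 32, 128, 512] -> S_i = 2*4^i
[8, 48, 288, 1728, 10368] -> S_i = 8*6^i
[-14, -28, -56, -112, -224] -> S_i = -14*2^i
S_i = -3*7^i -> [-3, -21, -147, -1029, -7203]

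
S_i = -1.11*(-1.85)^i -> [-1.11, 2.05, -3.8, 7.03, -13.0]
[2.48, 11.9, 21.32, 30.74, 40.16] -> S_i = 2.48 + 9.42*i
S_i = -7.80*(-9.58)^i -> [-7.8, 74.72, -715.86, 6857.9, -65698.68]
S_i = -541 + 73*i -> [-541, -468, -395, -322, -249]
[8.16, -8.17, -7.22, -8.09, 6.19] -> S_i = Random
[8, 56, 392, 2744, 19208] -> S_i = 8*7^i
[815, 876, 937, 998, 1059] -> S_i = 815 + 61*i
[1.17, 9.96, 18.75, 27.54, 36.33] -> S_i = 1.17 + 8.79*i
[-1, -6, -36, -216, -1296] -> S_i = -1*6^i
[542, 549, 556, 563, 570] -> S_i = 542 + 7*i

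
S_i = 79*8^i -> [79, 632, 5056, 40448, 323584]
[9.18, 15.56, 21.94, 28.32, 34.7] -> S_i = 9.18 + 6.38*i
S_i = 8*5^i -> [8, 40, 200, 1000, 5000]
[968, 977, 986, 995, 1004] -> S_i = 968 + 9*i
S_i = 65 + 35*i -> [65, 100, 135, 170, 205]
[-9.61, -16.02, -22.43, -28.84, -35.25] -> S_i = -9.61 + -6.41*i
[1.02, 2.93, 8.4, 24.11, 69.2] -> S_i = 1.02*2.87^i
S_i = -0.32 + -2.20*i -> [-0.32, -2.52, -4.72, -6.92, -9.12]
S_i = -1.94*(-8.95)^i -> [-1.94, 17.36, -155.4, 1390.82, -12447.84]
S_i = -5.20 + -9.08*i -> [-5.2, -14.28, -23.36, -32.44, -41.52]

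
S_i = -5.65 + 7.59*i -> [-5.65, 1.94, 9.53, 17.12, 24.71]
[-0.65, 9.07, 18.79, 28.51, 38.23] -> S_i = -0.65 + 9.72*i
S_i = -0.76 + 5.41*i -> [-0.76, 4.65, 10.06, 15.47, 20.88]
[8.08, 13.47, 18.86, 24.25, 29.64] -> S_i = 8.08 + 5.39*i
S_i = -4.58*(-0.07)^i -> [-4.58, 0.32, -0.02, 0.0, -0.0]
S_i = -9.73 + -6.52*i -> [-9.73, -16.25, -22.77, -29.29, -35.81]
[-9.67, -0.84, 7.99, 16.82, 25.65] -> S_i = -9.67 + 8.83*i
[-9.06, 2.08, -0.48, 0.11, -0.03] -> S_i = -9.06*(-0.23)^i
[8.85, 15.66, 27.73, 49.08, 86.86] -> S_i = 8.85*1.77^i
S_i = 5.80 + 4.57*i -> [5.8, 10.37, 14.94, 19.51, 24.08]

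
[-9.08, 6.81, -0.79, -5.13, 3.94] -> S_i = Random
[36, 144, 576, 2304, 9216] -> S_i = 36*4^i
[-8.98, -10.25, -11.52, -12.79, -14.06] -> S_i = -8.98 + -1.27*i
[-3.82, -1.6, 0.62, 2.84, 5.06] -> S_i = -3.82 + 2.22*i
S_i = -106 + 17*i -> [-106, -89, -72, -55, -38]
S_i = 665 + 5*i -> [665, 670, 675, 680, 685]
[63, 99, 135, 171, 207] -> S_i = 63 + 36*i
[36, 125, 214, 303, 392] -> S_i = 36 + 89*i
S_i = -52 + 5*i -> [-52, -47, -42, -37, -32]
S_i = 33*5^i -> [33, 165, 825, 4125, 20625]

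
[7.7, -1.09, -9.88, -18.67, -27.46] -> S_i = 7.70 + -8.79*i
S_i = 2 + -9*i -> [2, -7, -16, -25, -34]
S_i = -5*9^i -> [-5, -45, -405, -3645, -32805]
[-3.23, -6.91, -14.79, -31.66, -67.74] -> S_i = -3.23*2.14^i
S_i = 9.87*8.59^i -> [9.87, 84.78, 728.29, 6256.0, 53739.03]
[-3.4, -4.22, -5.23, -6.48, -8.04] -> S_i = -3.40*1.24^i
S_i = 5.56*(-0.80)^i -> [5.56, -4.45, 3.56, -2.85, 2.28]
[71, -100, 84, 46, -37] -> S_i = Random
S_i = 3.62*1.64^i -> [3.62, 5.94, 9.74, 15.97, 26.19]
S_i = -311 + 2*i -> [-311, -309, -307, -305, -303]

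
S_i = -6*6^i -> [-6, -36, -216, -1296, -7776]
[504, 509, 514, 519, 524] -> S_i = 504 + 5*i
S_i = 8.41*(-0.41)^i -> [8.41, -3.45, 1.41, -0.58, 0.24]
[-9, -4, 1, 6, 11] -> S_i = -9 + 5*i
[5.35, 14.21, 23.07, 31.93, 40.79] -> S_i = 5.35 + 8.86*i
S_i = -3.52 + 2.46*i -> [-3.52, -1.06, 1.4, 3.86, 6.32]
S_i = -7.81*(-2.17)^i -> [-7.81, 16.95, -36.78, 79.81, -173.18]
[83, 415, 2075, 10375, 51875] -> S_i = 83*5^i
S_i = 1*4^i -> [1, 4, 16, 64, 256]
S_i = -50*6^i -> [-50, -300, -1800, -10800, -64800]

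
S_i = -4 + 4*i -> [-4, 0, 4, 8, 12]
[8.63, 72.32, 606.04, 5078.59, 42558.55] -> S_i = 8.63*8.38^i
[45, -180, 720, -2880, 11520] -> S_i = 45*-4^i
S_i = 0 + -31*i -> [0, -31, -62, -93, -124]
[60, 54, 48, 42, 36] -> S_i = 60 + -6*i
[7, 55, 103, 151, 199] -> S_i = 7 + 48*i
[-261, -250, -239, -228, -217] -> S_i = -261 + 11*i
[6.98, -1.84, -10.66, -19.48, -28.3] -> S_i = 6.98 + -8.82*i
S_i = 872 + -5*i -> [872, 867, 862, 857, 852]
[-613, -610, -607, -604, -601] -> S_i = -613 + 3*i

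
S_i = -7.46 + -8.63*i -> [-7.46, -16.09, -24.72, -33.35, -41.98]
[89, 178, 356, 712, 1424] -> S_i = 89*2^i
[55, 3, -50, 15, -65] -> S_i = Random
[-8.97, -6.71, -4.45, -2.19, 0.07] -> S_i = -8.97 + 2.26*i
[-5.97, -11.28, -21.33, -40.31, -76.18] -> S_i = -5.97*1.89^i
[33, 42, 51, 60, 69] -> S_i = 33 + 9*i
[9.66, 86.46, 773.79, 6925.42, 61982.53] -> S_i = 9.66*8.95^i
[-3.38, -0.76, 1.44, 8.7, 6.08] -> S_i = Random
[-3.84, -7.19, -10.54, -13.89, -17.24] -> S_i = -3.84 + -3.35*i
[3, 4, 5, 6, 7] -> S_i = 3 + 1*i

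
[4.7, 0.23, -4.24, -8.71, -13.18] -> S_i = 4.70 + -4.47*i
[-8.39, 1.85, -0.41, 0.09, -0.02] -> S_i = -8.39*(-0.22)^i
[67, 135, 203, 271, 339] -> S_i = 67 + 68*i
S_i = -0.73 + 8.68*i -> [-0.73, 7.95, 16.63, 25.31, 33.99]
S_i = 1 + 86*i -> [1, 87, 173, 259, 345]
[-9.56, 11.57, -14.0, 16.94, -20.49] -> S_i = -9.56*(-1.21)^i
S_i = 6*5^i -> [6, 30, 150, 750, 3750]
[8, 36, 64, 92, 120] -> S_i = 8 + 28*i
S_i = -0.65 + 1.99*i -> [-0.65, 1.34, 3.33, 5.32, 7.31]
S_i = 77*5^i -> [77, 385, 1925, 9625, 48125]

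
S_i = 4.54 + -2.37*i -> [4.54, 2.17, -0.2, -2.57, -4.94]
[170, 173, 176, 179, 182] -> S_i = 170 + 3*i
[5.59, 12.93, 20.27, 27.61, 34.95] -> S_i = 5.59 + 7.34*i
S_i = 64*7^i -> [64, 448, 3136, 21952, 153664]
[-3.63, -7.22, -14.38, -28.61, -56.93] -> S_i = -3.63*1.99^i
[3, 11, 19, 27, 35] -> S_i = 3 + 8*i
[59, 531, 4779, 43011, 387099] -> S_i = 59*9^i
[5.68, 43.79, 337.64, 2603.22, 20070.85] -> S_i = 5.68*7.71^i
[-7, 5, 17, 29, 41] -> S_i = -7 + 12*i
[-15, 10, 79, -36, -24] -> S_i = Random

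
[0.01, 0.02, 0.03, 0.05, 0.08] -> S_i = 0.01*1.66^i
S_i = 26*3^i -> [26, 78, 234, 702, 2106]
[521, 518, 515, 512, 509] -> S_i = 521 + -3*i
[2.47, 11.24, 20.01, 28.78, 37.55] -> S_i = 2.47 + 8.77*i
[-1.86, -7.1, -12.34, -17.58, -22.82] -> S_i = -1.86 + -5.24*i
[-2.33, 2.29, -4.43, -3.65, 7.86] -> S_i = Random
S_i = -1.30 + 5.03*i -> [-1.3, 3.73, 8.76, 13.79, 18.82]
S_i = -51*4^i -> [-51, -204, -816, -3264, -13056]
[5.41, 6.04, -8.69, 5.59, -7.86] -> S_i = Random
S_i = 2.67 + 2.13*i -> [2.67, 4.8, 6.93, 9.06, 11.19]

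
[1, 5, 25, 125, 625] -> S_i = 1*5^i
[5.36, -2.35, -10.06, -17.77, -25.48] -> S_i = 5.36 + -7.71*i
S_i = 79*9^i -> [79, 711, 6399, 57591, 518319]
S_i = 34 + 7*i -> [34, 41, 48, 55, 62]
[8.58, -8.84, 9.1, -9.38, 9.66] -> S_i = 8.58*(-1.03)^i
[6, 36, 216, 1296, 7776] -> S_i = 6*6^i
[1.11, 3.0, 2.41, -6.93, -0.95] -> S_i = Random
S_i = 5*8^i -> [5, 40, 320, 2560, 20480]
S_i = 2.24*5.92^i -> [2.24, 13.26, 78.5, 464.74, 2751.28]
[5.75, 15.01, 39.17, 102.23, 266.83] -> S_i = 5.75*2.61^i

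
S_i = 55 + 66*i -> [55, 121, 187, 253, 319]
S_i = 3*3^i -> [3, 9, 27, 81, 243]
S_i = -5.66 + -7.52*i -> [-5.66, -13.18, -20.7, -28.22, -35.74]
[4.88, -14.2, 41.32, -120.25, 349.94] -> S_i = 4.88*(-2.91)^i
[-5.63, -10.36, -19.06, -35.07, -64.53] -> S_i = -5.63*1.84^i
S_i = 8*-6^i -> [8, -48, 288, -1728, 10368]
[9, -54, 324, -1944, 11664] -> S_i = 9*-6^i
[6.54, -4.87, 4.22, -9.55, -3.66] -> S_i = Random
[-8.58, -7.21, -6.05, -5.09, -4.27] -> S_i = -8.58*0.84^i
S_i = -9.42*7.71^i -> [-9.42, -72.63, -559.96, -4317.32, -33286.52]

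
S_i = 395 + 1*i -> [395, 396, 397, 398, 399]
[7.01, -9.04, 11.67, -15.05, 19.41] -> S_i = 7.01*(-1.29)^i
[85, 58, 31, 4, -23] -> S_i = 85 + -27*i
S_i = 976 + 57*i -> [976, 1033, 1090, 1147, 1204]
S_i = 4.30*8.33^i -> [4.3, 35.82, 298.37, 2485.44, 20703.72]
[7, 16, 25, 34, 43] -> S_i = 7 + 9*i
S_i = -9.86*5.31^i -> [-9.86, -52.36, -278.01, -1476.25, -7838.9]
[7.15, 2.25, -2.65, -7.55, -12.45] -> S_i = 7.15 + -4.90*i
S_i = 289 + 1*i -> [289, 290, 291, 292, 293]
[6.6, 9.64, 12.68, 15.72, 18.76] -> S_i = 6.60 + 3.04*i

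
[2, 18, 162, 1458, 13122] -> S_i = 2*9^i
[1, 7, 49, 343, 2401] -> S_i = 1*7^i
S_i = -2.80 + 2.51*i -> [-2.8, -0.29, 2.22, 4.73, 7.24]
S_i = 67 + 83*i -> [67, 150, 233, 316, 399]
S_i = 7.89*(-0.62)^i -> [7.89, -4.89, 3.03, -1.88, 1.17]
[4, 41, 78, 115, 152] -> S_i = 4 + 37*i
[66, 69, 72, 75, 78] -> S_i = 66 + 3*i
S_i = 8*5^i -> [8, 40, 200, 1000, 5000]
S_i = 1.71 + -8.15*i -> [1.71, -6.44, -14.59, -22.74, -30.89]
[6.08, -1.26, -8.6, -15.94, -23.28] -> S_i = 6.08 + -7.34*i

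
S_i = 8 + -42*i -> [8, -34, -76, -118, -160]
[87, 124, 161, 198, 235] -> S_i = 87 + 37*i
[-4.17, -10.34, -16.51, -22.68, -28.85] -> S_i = -4.17 + -6.17*i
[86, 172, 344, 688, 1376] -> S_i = 86*2^i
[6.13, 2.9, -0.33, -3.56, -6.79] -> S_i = 6.13 + -3.23*i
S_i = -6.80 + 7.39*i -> [-6.8, 0.59, 7.98, 15.37, 22.76]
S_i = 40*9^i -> [40, 360, 3240, 29160, 262440]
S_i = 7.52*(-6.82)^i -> [7.52, -51.29, 349.77, -2385.45, 16268.79]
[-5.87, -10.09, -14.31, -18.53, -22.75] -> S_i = -5.87 + -4.22*i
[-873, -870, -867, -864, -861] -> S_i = -873 + 3*i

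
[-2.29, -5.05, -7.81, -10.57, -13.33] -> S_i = -2.29 + -2.76*i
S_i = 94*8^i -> [94, 752, 6016, 48128, 385024]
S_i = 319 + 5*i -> [319, 324, 329, 334, 339]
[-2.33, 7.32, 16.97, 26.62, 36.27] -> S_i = -2.33 + 9.65*i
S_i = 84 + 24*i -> [84, 108, 132, 156, 180]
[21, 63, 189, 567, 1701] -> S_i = 21*3^i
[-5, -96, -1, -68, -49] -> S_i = Random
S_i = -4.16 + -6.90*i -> [-4.16, -11.06, -17.96, -24.86, -31.76]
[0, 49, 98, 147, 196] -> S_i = 0 + 49*i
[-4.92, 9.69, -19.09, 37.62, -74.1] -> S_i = -4.92*(-1.97)^i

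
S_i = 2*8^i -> [2, 16, 128, 1024, 8192]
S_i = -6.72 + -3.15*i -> [-6.72, -9.87, -13.02, -16.17, -19.32]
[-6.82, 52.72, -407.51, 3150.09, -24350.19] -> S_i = -6.82*(-7.73)^i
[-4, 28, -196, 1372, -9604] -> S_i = -4*-7^i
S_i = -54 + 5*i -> [-54, -49, -44, -39, -34]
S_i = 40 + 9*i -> [40, 49, 58, 67, 76]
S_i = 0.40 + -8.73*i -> [0.4, -8.33, -17.06, -25.79, -34.52]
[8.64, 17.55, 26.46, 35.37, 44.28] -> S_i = 8.64 + 8.91*i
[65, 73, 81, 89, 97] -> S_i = 65 + 8*i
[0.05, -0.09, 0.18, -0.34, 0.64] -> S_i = 0.05*(-1.89)^i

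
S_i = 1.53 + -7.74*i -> [1.53, -6.21, -13.95, -21.69, -29.43]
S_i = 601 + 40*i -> [601, 641, 681, 721, 761]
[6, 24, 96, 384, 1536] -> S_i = 6*4^i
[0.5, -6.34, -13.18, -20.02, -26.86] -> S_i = 0.50 + -6.84*i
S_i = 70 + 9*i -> [70, 79, 88, 97, 106]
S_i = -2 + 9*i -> [-2, 7, 16, 25, 34]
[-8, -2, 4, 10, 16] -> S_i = -8 + 6*i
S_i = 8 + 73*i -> [8, 81, 154, 227, 300]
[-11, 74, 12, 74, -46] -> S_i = Random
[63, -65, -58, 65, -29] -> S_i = Random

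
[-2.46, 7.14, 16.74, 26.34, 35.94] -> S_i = -2.46 + 9.60*i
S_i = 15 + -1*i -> [15, 14, 13, 12, 11]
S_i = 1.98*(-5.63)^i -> [1.98, -11.15, 62.76, -353.34, 1989.29]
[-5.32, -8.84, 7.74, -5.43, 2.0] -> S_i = Random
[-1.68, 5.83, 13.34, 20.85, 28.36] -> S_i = -1.68 + 7.51*i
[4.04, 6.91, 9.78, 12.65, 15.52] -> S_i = 4.04 + 2.87*i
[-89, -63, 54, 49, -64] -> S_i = Random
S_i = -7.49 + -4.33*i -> [-7.49, -11.82, -16.15, -20.48, -24.81]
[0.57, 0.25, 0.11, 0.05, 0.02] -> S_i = 0.57*0.43^i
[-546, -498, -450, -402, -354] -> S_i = -546 + 48*i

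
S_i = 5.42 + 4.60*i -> [5.42, 10.02, 14.62, 19.22, 23.82]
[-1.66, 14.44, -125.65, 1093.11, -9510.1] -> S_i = -1.66*(-8.70)^i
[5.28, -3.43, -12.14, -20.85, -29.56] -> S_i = 5.28 + -8.71*i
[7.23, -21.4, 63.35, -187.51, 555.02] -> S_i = 7.23*(-2.96)^i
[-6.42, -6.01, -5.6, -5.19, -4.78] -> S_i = -6.42 + 0.41*i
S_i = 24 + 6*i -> [24, 30, 36, 42, 48]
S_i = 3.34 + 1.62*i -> [3.34, 4.96, 6.58, 8.2, 9.82]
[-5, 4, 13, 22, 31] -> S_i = -5 + 9*i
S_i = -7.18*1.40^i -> [-7.18, -10.05, -14.07, -19.7, -27.58]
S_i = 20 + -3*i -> [20, 17, 14, 11, 8]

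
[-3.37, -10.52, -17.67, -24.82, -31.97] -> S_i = -3.37 + -7.15*i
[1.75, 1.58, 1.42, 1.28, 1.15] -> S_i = 1.75*0.90^i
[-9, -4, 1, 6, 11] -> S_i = -9 + 5*i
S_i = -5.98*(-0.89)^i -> [-5.98, 5.32, -4.74, 4.22, -3.75]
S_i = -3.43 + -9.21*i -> [-3.43, -12.64, -21.85, -31.06, -40.27]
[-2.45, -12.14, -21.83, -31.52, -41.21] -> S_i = -2.45 + -9.69*i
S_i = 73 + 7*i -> [73, 80, 87, 94, 101]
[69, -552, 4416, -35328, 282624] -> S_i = 69*-8^i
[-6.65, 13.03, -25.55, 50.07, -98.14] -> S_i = -6.65*(-1.96)^i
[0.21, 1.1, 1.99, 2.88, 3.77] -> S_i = 0.21 + 0.89*i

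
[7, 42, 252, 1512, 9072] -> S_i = 7*6^i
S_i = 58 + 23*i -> [58, 81, 104, 127, 150]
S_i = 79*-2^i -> [79, -158, 316, -632, 1264]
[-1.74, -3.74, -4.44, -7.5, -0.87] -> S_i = Random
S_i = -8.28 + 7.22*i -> [-8.28, -1.06, 6.16, 13.38, 20.6]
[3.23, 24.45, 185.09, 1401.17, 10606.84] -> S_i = 3.23*7.57^i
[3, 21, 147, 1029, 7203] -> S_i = 3*7^i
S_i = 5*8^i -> [5, 40, 320, 2560, 20480]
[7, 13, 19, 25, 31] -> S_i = 7 + 6*i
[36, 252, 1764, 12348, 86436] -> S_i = 36*7^i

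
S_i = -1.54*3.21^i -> [-1.54, -4.94, -15.87, -50.94, -163.51]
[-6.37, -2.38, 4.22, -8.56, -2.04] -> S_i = Random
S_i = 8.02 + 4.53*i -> [8.02, 12.55, 17.08, 21.61, 26.14]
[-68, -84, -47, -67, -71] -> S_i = Random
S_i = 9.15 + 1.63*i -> [9.15, 10.78, 12.41, 14.04, 15.67]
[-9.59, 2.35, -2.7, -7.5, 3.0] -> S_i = Random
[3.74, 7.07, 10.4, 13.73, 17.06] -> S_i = 3.74 + 3.33*i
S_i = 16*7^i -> [16, 112, 784, 5488, 38416]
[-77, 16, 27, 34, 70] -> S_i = Random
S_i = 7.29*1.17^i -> [7.29, 8.53, 9.98, 11.68, 13.66]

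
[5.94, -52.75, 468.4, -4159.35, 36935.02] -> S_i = 5.94*(-8.88)^i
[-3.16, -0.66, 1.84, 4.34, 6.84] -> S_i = -3.16 + 2.50*i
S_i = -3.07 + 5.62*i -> [-3.07, 2.55, 8.17, 13.79, 19.41]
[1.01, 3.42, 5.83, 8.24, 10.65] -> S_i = 1.01 + 2.41*i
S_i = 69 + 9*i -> [69, 78, 87, 96, 105]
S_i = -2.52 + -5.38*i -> [-2.52, -7.9, -13.28, -18.66, -24.04]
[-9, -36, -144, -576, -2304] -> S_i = -9*4^i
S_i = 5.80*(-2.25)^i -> [5.8, -13.05, 29.36, -66.07, 148.65]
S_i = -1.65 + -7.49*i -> [-1.65, -9.14, -16.63, -24.12, -31.61]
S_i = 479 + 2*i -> [479, 481, 483, 485, 487]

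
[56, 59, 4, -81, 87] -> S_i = Random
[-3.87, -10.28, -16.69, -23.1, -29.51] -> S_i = -3.87 + -6.41*i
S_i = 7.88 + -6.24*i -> [7.88, 1.64, -4.6, -10.84, -17.08]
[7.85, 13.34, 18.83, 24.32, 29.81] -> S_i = 7.85 + 5.49*i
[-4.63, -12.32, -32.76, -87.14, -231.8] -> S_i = -4.63*2.66^i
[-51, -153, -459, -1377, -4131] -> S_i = -51*3^i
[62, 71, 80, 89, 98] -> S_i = 62 + 9*i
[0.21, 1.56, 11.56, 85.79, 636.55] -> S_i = 0.21*7.42^i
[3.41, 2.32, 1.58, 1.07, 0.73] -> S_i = 3.41*0.68^i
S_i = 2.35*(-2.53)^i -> [2.35, -5.95, 15.04, -38.06, 96.28]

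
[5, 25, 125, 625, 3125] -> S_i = 5*5^i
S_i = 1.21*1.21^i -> [1.21, 1.46, 1.77, 2.14, 2.59]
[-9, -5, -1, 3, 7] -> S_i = -9 + 4*i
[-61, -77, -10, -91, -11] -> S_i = Random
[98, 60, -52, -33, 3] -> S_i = Random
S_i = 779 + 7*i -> [779, 786, 793, 800, 807]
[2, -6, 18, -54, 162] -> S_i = 2*-3^i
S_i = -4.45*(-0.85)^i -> [-4.45, 3.78, -3.22, 2.73, -2.32]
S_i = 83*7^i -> [83, 581, 4067, 28469, 199283]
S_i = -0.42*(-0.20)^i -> [-0.42, 0.08, -0.02, 0.0, -0.0]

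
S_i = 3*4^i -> [3, 12, 48, 192, 768]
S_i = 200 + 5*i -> [200, 205, 210, 215, 220]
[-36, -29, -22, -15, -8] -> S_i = -36 + 7*i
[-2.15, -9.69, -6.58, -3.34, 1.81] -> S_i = Random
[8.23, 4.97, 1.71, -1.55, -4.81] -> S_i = 8.23 + -3.26*i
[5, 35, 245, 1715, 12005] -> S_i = 5*7^i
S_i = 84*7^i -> [84, 588, 4116, 28812, 201684]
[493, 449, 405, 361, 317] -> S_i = 493 + -44*i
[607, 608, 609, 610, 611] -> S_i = 607 + 1*i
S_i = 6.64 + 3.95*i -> [6.64, 10.59, 14.54, 18.49, 22.44]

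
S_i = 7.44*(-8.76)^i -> [7.44, -65.17, 570.93, -5001.33, 43811.62]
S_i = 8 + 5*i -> [8, 13, 18, 23, 28]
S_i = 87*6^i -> [87, 522, 3132, 18792, 112752]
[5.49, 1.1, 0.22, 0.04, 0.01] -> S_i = 5.49*0.20^i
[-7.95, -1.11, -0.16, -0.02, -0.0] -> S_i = -7.95*0.14^i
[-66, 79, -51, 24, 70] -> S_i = Random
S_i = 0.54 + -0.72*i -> [0.54, -0.18, -0.9, -1.62, -2.34]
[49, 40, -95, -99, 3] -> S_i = Random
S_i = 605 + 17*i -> [605, 622, 639, 656, 673]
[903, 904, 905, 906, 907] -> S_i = 903 + 1*i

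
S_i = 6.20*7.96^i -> [6.2, 49.35, 392.84, 3127.02, 24891.09]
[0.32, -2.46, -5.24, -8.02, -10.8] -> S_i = 0.32 + -2.78*i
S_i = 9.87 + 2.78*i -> [9.87, 12.65, 15.43, 18.21, 20.99]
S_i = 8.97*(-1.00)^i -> [8.97, -8.97, 8.97, -8.97, 8.97]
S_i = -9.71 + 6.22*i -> [-9.71, -3.49, 2.73, 8.95, 15.17]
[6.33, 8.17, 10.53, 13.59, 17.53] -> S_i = 6.33*1.29^i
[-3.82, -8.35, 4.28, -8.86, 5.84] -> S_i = Random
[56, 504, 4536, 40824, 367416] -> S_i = 56*9^i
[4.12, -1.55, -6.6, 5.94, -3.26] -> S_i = Random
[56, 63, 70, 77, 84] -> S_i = 56 + 7*i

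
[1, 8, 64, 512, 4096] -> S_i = 1*8^i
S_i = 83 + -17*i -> [83, 66, 49, 32, 15]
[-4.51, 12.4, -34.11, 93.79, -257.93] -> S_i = -4.51*(-2.75)^i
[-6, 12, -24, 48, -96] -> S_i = -6*-2^i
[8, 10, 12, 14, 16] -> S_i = 8 + 2*i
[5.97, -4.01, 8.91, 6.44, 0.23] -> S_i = Random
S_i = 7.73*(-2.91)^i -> [7.73, -22.49, 65.46, -190.48, 554.31]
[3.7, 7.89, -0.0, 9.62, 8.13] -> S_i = Random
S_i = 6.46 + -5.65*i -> [6.46, 0.81, -4.84, -10.49, -16.14]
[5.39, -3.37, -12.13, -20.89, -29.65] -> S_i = 5.39 + -8.76*i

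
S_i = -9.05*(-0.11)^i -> [-9.05, 1.0, -0.11, 0.01, -0.0]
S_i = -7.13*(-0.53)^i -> [-7.13, 3.78, -2.0, 1.06, -0.56]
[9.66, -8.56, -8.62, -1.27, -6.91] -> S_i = Random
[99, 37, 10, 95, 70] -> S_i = Random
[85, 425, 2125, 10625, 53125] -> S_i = 85*5^i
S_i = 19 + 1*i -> [19, 20, 21, 22, 23]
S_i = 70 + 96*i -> [70, 166, 262, 358, 454]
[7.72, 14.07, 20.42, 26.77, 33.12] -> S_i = 7.72 + 6.35*i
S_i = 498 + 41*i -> [498, 539, 580, 621, 662]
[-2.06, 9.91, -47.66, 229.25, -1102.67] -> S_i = -2.06*(-4.81)^i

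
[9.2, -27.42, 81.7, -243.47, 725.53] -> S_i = 9.20*(-2.98)^i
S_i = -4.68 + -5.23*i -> [-4.68, -9.91, -15.14, -20.37, -25.6]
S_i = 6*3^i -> [6, 18, 54, 162, 486]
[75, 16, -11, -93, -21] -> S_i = Random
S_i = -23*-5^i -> [-23, 115, -575, 2875, -14375]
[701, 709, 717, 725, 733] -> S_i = 701 + 8*i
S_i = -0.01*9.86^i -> [-0.01, -0.1, -0.97, -9.59, -94.52]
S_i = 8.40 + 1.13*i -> [8.4, 9.53, 10.66, 11.79, 12.92]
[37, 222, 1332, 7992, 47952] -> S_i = 37*6^i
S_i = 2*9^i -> [2, 18, 162, 1458, 13122]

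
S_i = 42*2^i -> [42, 84, 168, 336, 672]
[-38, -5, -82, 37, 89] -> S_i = Random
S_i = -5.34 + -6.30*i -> [-5.34, -11.64, -17.94, -24.24, -30.54]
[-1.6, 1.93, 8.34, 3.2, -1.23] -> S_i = Random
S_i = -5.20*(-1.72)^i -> [-5.2, 8.94, -15.38, 26.46, -45.51]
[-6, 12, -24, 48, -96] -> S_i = -6*-2^i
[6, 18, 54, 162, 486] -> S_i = 6*3^i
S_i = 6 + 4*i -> [6, 10, 14, 18, 22]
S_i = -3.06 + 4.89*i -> [-3.06, 1.83, 6.72, 11.61, 16.5]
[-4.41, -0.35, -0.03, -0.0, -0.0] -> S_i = -4.41*0.08^i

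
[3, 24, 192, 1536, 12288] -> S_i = 3*8^i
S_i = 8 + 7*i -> [8, 15, 22, 29, 36]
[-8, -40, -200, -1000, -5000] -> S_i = -8*5^i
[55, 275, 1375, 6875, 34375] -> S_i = 55*5^i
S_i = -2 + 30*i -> [-2, 28, 58, 88, 118]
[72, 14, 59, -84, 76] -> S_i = Random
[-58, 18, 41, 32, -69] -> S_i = Random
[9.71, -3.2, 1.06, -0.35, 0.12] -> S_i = 9.71*(-0.33)^i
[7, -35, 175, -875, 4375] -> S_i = 7*-5^i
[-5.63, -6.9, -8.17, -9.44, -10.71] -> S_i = -5.63 + -1.27*i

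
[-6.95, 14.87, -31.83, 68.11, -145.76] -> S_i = -6.95*(-2.14)^i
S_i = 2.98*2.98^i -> [2.98, 8.88, 26.46, 78.86, 235.01]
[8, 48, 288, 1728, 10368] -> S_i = 8*6^i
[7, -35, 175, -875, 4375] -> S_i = 7*-5^i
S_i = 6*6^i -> [6, 36, 216, 1296, 7776]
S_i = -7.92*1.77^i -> [-7.92, -14.02, -24.81, -43.92, -77.74]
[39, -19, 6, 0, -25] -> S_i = Random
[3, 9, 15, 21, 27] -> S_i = 3 + 6*i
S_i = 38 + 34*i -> [38, 72, 106, 140, 174]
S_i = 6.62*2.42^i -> [6.62, 16.02, 38.77, 93.82, 227.05]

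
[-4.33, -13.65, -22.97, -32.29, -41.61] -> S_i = -4.33 + -9.32*i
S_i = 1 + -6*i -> [1, -5, -11, -17, -23]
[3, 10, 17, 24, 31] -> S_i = 3 + 7*i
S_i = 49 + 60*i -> [49, 109, 169, 229, 289]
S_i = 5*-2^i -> [5, -10, 20, -40, 80]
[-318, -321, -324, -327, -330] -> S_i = -318 + -3*i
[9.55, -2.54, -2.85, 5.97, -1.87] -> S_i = Random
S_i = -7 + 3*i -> [-7, -4, -1, 2, 5]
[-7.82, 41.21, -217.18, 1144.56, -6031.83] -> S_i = -7.82*(-5.27)^i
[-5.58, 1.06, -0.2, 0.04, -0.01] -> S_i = -5.58*(-0.19)^i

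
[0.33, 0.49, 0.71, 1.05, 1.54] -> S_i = 0.33*1.47^i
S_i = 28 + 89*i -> [28, 117, 206, 295, 384]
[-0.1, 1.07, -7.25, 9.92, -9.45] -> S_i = Random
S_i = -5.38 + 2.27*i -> [-5.38, -3.11, -0.84, 1.43, 3.7]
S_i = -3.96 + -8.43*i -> [-3.96, -12.39, -20.82, -29.25, -37.68]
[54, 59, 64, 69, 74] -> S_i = 54 + 5*i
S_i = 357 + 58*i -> [357, 415, 473, 531, 589]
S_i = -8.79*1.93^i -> [-8.79, -16.96, -32.74, -63.19, -121.96]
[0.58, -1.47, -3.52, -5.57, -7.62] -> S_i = 0.58 + -2.05*i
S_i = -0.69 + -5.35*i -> [-0.69, -6.04, -11.39, -16.74, -22.09]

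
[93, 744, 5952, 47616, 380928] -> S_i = 93*8^i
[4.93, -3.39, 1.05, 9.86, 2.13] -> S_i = Random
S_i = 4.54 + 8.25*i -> [4.54, 12.79, 21.04, 29.29, 37.54]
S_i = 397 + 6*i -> [397, 403, 409, 415, 421]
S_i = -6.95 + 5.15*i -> [-6.95, -1.8, 3.35, 8.5, 13.65]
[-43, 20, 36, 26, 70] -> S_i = Random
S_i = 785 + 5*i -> [785, 790, 795, 800, 805]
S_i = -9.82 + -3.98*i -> [-9.82, -13.8, -17.78, -21.76, -25.74]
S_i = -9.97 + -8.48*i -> [-9.97, -18.45, -26.93, -35.41, -43.89]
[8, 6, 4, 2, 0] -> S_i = 8 + -2*i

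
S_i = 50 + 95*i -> [50, 145, 240, 335, 430]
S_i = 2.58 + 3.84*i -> [2.58, 6.42, 10.26, 14.1, 17.94]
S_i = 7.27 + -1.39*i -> [7.27, 5.88, 4.49, 3.1, 1.71]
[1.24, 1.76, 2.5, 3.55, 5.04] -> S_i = 1.24*1.42^i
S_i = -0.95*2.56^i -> [-0.95, -2.43, -6.23, -15.94, -40.8]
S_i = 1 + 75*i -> [1, 76, 151, 226, 301]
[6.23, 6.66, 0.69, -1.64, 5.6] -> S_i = Random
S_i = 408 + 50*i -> [408, 458, 508, 558, 608]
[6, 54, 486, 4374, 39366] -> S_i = 6*9^i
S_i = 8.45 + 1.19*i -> [8.45, 9.64, 10.83, 12.02, 13.21]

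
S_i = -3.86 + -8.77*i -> [-3.86, -12.63, -21.4, -30.17, -38.94]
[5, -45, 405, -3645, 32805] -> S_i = 5*-9^i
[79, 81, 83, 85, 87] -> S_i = 79 + 2*i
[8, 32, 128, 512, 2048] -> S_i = 8*4^i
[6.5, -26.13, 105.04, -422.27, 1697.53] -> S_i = 6.50*(-4.02)^i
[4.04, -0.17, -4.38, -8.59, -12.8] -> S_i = 4.04 + -4.21*i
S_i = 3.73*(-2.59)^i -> [3.73, -9.66, 25.02, -64.8, 167.84]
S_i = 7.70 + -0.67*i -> [7.7, 7.03, 6.36, 5.69, 5.02]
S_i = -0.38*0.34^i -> [-0.38, -0.13, -0.04, -0.01, -0.01]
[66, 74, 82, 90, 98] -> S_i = 66 + 8*i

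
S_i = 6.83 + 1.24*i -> [6.83, 8.07, 9.31, 10.55, 11.79]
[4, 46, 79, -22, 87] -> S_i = Random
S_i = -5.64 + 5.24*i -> [-5.64, -0.4, 4.84, 10.08, 15.32]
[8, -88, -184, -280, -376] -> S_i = 8 + -96*i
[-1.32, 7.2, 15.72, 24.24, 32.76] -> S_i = -1.32 + 8.52*i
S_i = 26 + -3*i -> [26, 23, 20, 17, 14]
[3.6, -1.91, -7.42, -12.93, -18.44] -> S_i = 3.60 + -5.51*i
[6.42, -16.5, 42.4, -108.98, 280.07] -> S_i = 6.42*(-2.57)^i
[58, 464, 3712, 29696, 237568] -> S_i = 58*8^i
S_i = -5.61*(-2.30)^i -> [-5.61, 12.9, -29.68, 68.26, -156.99]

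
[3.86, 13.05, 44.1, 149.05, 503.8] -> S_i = 3.86*3.38^i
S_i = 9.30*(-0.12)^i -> [9.3, -1.12, 0.13, -0.02, 0.0]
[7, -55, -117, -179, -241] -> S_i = 7 + -62*i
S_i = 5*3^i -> [5, 15, 45, 135, 405]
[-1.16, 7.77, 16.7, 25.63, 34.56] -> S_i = -1.16 + 8.93*i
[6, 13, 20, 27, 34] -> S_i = 6 + 7*i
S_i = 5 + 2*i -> [5, 7, 9, 11, 13]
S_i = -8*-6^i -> [-8, 48, -288, 1728, -10368]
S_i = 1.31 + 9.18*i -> [1.31, 10.49, 19.67, 28.85, 38.03]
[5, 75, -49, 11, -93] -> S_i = Random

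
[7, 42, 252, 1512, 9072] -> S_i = 7*6^i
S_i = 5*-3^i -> [5, -15, 45, -135, 405]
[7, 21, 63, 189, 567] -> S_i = 7*3^i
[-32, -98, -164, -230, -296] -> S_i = -32 + -66*i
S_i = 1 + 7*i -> [1, 8, 15, 22, 29]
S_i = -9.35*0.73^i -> [-9.35, -6.83, -4.98, -3.64, -2.66]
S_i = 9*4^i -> [9, 36, 144, 576, 2304]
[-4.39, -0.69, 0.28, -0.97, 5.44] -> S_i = Random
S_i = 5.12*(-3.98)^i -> [5.12, -20.38, 81.1, -322.79, 1284.7]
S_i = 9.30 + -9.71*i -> [9.3, -0.41, -10.12, -19.83, -29.54]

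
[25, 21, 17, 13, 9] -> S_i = 25 + -4*i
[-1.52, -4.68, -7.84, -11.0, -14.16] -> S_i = -1.52 + -3.16*i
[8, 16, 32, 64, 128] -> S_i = 8*2^i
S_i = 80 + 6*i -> [80, 86, 92, 98, 104]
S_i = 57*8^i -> [57, 456, 3648, 29184, 233472]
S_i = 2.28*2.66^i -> [2.28, 6.06, 16.13, 42.91, 114.15]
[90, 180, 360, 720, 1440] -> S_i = 90*2^i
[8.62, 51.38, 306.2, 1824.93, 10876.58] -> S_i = 8.62*5.96^i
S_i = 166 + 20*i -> [166, 186, 206, 226, 246]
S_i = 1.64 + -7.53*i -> [1.64, -5.89, -13.42, -20.95, -28.48]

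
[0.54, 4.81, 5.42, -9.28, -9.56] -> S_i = Random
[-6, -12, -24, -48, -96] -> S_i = -6*2^i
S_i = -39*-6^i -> [-39, 234, -1404, 8424, -50544]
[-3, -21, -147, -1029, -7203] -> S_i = -3*7^i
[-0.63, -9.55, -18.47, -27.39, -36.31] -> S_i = -0.63 + -8.92*i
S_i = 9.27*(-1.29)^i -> [9.27, -11.96, 15.43, -19.9, 25.67]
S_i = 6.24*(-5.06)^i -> [6.24, -31.57, 159.77, -808.42, 4090.6]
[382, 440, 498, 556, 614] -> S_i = 382 + 58*i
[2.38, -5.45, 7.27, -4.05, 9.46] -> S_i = Random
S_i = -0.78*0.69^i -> [-0.78, -0.54, -0.37, -0.26, -0.18]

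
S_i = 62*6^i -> [62, 372, 2232, 13392, 80352]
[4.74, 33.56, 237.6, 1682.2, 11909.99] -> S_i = 4.74*7.08^i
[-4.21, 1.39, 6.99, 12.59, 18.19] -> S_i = -4.21 + 5.60*i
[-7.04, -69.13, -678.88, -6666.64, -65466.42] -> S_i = -7.04*9.82^i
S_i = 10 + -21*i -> [10, -11, -32, -53, -74]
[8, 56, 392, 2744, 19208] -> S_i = 8*7^i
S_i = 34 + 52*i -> [34, 86, 138, 190, 242]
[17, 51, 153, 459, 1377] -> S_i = 17*3^i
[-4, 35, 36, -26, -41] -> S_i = Random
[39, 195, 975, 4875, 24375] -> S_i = 39*5^i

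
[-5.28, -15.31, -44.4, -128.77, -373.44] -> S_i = -5.28*2.90^i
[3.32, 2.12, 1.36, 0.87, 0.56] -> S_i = 3.32*0.64^i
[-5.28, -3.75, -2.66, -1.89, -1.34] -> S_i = -5.28*0.71^i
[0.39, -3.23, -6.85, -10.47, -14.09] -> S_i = 0.39 + -3.62*i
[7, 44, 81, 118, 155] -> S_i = 7 + 37*i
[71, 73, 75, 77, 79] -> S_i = 71 + 2*i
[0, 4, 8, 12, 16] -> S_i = 0 + 4*i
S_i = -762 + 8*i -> [-762, -754, -746, -738, -730]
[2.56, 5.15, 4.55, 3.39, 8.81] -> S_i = Random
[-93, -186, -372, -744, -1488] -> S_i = -93*2^i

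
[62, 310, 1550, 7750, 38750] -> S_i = 62*5^i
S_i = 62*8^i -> [62, 496, 3968, 31744, 253952]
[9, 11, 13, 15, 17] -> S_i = 9 + 2*i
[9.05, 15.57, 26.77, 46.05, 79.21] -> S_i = 9.05*1.72^i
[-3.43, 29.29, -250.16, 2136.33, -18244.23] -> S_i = -3.43*(-8.54)^i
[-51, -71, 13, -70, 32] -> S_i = Random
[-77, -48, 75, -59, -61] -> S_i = Random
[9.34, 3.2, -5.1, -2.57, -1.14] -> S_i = Random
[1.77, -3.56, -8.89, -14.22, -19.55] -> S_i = 1.77 + -5.33*i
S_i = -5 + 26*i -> [-5, 21, 47, 73, 99]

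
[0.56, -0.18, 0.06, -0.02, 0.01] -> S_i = 0.56*(-0.33)^i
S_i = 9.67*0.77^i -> [9.67, 7.45, 5.73, 4.41, 3.4]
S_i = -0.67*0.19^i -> [-0.67, -0.13, -0.02, -0.0, -0.0]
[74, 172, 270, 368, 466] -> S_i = 74 + 98*i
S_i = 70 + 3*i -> [70, 73, 76, 79, 82]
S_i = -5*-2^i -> [-5, 10, -20, 40, -80]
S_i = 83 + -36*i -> [83, 47, 11, -25, -61]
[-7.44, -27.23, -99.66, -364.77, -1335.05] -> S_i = -7.44*3.66^i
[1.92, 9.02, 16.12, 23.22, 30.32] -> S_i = 1.92 + 7.10*i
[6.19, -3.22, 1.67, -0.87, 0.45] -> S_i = 6.19*(-0.52)^i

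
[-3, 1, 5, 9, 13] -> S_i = -3 + 4*i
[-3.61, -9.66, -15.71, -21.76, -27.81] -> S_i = -3.61 + -6.05*i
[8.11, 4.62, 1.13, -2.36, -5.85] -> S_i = 8.11 + -3.49*i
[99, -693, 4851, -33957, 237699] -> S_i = 99*-7^i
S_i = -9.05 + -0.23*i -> [-9.05, -9.28, -9.51, -9.74, -9.97]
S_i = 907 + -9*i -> [907, 898, 889, 880, 871]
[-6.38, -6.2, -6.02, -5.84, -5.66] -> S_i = -6.38 + 0.18*i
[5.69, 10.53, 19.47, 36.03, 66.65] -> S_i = 5.69*1.85^i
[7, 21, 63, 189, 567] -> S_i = 7*3^i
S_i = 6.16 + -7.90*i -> [6.16, -1.74, -9.64, -17.54, -25.44]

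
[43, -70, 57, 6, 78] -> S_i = Random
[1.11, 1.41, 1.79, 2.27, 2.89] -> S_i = 1.11*1.27^i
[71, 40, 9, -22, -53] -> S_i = 71 + -31*i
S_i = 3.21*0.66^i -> [3.21, 2.12, 1.4, 0.92, 0.61]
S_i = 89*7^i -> [89, 623, 4361, 30527, 213689]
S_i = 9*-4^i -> [9, -36, 144, -576, 2304]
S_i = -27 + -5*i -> [-27, -32, -37, -42, -47]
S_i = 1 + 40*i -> [1, 41, 81, 121, 161]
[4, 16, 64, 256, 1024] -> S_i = 4*4^i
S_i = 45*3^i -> [45, 135, 405, 1215, 3645]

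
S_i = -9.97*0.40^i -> [-9.97, -3.99, -1.6, -0.64, -0.26]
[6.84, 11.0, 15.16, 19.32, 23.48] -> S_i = 6.84 + 4.16*i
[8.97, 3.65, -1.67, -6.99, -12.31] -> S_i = 8.97 + -5.32*i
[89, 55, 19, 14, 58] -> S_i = Random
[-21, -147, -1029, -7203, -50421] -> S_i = -21*7^i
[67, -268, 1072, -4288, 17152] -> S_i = 67*-4^i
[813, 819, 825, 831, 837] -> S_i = 813 + 6*i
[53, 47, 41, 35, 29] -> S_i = 53 + -6*i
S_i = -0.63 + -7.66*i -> [-0.63, -8.29, -15.95, -23.61, -31.27]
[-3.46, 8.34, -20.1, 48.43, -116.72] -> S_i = -3.46*(-2.41)^i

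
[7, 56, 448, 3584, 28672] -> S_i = 7*8^i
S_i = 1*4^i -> [1, 4, 16, 64, 256]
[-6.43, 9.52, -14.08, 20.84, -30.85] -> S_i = -6.43*(-1.48)^i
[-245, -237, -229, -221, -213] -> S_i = -245 + 8*i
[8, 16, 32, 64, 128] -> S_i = 8*2^i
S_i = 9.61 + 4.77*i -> [9.61, 14.38, 19.15, 23.92, 28.69]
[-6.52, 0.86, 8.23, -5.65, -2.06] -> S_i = Random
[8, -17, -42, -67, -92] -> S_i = 8 + -25*i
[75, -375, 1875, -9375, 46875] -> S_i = 75*-5^i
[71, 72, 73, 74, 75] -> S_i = 71 + 1*i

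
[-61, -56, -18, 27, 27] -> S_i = Random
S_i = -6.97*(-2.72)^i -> [-6.97, 18.96, -51.57, 140.26, -381.51]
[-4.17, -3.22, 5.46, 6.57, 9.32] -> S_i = Random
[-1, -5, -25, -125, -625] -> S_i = -1*5^i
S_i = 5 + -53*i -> [5, -48, -101, -154, -207]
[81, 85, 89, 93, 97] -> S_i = 81 + 4*i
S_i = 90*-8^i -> [90, -720, 5760, -46080, 368640]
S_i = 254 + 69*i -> [254, 323, 392, 461, 530]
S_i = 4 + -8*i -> [4, -4, -12, -20, -28]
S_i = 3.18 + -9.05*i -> [3.18, -5.87, -14.92, -23.97, -33.02]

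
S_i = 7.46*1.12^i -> [7.46, 8.36, 9.36, 10.48, 11.74]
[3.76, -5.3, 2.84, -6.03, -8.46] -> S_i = Random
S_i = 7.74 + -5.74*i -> [7.74, 2.0, -3.74, -9.48, -15.22]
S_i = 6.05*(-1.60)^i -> [6.05, -9.68, 15.49, -24.78, 39.65]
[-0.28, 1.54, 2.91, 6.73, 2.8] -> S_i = Random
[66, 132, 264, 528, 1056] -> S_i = 66*2^i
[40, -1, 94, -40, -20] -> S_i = Random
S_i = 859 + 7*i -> [859, 866, 873, 880, 887]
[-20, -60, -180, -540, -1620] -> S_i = -20*3^i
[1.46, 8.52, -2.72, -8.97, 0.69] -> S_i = Random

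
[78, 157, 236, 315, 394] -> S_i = 78 + 79*i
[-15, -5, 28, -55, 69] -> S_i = Random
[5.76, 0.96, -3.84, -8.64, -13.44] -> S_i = 5.76 + -4.80*i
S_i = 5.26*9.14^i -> [5.26, 48.08, 439.42, 4016.28, 36708.83]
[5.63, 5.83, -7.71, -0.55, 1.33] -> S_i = Random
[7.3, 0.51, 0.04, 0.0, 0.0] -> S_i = 7.30*0.07^i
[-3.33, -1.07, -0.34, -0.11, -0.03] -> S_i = -3.33*0.32^i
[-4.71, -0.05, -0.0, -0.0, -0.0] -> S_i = -4.71*0.01^i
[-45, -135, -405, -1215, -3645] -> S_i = -45*3^i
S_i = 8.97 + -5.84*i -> [8.97, 3.13, -2.71, -8.55, -14.39]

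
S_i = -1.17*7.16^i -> [-1.17, -8.38, -59.98, -429.46, -3074.95]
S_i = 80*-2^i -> [80, -160, 320, -640, 1280]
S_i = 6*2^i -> [6, 12, 24, 48, 96]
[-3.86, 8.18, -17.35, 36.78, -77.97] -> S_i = -3.86*(-2.12)^i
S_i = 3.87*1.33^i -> [3.87, 5.15, 6.85, 9.1, 12.11]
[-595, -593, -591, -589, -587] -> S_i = -595 + 2*i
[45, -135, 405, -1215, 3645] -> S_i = 45*-3^i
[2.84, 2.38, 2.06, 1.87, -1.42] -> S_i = Random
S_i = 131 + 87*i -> [131, 218, 305, 392, 479]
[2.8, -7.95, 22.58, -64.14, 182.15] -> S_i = 2.80*(-2.84)^i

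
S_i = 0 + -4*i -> [0, -4, -8, -12, -16]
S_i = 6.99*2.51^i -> [6.99, 17.54, 44.04, 110.53, 277.44]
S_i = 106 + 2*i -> [106, 108, 110, 112, 114]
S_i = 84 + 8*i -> [84, 92, 100, 108, 116]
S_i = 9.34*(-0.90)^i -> [9.34, -8.41, 7.57, -6.81, 6.13]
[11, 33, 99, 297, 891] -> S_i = 11*3^i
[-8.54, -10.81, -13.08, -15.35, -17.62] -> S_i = -8.54 + -2.27*i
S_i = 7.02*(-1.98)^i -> [7.02, -13.9, 27.52, -54.49, 107.89]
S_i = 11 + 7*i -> [11, 18, 25, 32, 39]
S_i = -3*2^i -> [-3, -6, -12, -24, -48]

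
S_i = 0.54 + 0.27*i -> [0.54, 0.81, 1.08, 1.35, 1.62]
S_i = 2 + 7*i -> [2, 9, 16, 23, 30]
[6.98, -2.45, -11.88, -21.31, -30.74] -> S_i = 6.98 + -9.43*i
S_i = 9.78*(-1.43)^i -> [9.78, -13.99, 20.0, -28.6, 40.9]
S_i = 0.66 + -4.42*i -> [0.66, -3.76, -8.18, -12.6, -17.02]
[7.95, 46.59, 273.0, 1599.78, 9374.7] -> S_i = 7.95*5.86^i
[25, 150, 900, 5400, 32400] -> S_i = 25*6^i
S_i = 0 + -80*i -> [0, -80, -160, -240, -320]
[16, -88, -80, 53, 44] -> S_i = Random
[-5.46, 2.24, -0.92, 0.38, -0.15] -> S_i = -5.46*(-0.41)^i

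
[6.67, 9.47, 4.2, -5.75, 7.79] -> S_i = Random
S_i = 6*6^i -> [6, 36, 216, 1296, 7776]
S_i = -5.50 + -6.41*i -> [-5.5, -11.91, -18.32, -24.73, -31.14]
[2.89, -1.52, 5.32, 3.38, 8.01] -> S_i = Random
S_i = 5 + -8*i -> [5, -3, -11, -19, -27]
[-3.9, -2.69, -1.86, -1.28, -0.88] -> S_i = -3.90*0.69^i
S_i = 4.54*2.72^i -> [4.54, 12.35, 33.59, 91.36, 248.5]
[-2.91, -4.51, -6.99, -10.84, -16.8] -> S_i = -2.91*1.55^i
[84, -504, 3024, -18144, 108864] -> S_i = 84*-6^i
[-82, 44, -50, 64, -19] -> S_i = Random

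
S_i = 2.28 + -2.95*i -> [2.28, -0.67, -3.62, -6.57, -9.52]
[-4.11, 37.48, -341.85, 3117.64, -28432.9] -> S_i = -4.11*(-9.12)^i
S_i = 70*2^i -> [70, 140, 280, 560, 1120]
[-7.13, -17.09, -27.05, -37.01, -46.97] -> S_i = -7.13 + -9.96*i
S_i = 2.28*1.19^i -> [2.28, 2.71, 3.23, 3.84, 4.57]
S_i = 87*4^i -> [87, 348, 1392, 5568, 22272]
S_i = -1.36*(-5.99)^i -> [-1.36, 8.15, -48.8, 292.29, -1750.84]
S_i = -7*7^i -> [-7, -49, -343, -2401, -16807]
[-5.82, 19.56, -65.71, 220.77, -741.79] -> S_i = -5.82*(-3.36)^i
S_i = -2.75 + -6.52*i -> [-2.75, -9.27, -15.79, -22.31, -28.83]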